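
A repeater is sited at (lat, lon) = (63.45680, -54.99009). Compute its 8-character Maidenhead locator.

Shift to the Maidenhead origin (180°W, 90°S): lon 125.00991, lat 153.45680.
Field: lon ⌊125.00991/20⌋ = 6 → G; lat ⌊153.45680/10⌋ = 15 → P.
Square: lon ⌊5.00991/2⌋ = 2; lat ⌊3.45680/1⌋ = 3.
Subsquare: lon ⌊1.00991/0.0833333⌋ = 12 → m; lat ⌊0.45680/0.0416667⌋ = 10 → k.
Extended square: lon ⌊0.00991/0.00833333⌋ = 1; lat ⌊0.04013/0.00416667⌋ = 9.

GP23mk19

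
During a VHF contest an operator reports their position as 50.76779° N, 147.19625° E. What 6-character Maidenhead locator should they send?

QO30os

Add 180° to longitude and 90° to latitude: 327.1962, 140.7678.
Field: lon ⌊327.1962/20⌋ = 16 → Q; lat ⌊140.7678/10⌋ = 14 → O.
Square: lon ⌊7.1962/2⌋ = 3; lat ⌊0.7678/1⌋ = 0.
Subsquare: lon ⌊1.1962/0.0833333⌋ = 14 → o; lat ⌊0.7678/0.0416667⌋ = 18 → s.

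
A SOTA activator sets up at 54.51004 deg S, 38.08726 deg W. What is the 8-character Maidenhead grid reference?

HD05wl97

Offset from 180°W / 90°S: lon 141.91274°, lat 35.48996°.
Field (20°×10°, letters A–R): 141.91274/20 → 7 → H, 35.48996/10 → 3 → D; chars HD.
Square (2°×1°, digits 0–9): 1.91274/2 → 0, 5.48996/1 → 5; chars 05.
Subsquare (5′×2.5′, letters a–x): 1.91274/0.0833333 → 22 → w, 0.48996/0.0416667 → 11 → l; chars wl.
Extended square (30″×15″, digits 0–9): 0.07941/0.00833333 → 9, 0.03163/0.00416667 → 7; chars 97.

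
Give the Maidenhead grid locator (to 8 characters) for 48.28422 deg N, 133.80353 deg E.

Add 180° to longitude and 90° to latitude: 313.80353, 138.28422.
Field (20°×10°, letters A–R): lon ⌊313.80353/20⌋ = 15 → P; lat ⌊138.28422/10⌋ = 13 → N.
Square (2°×1°, digits 0–9): lon ⌊13.80353/2⌋ = 6; lat ⌊8.28422/1⌋ = 8.
Subsquare (5′×2.5′, letters a–x): lon ⌊1.80353/0.0833333⌋ = 21 → v; lat ⌊0.28422/0.0416667⌋ = 6 → g.
Extended square (30″×15″, digits 0–9): lon ⌊0.05353/0.00833333⌋ = 6; lat ⌊0.03422/0.00416667⌋ = 8.

PN68vg68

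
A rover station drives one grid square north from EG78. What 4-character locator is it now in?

Latitude square 8; +1 → 9.
The longitude characters are unchanged.

EG79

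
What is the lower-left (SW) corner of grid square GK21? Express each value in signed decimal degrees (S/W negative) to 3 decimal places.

11.000, -56.000

Field G=6, K=10: +6·20° lon, +10·10° lat → SW at lon -60°, lat 10°.
Square 2, 1: +2·2° lon, +1·1° lat → SW at lon -56°, lat 11°.
latitude 11.000, longitude -56.000.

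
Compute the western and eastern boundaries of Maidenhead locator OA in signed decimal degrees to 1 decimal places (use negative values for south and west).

100.0, 120.0

Field O=14, A=0: +14·20° lon, +0·10° lat → SW at lon 100°, lat -90°.
Cell spans 20° lon × 10° lat.
west 100.0, east 120.0.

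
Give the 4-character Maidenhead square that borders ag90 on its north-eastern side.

BG01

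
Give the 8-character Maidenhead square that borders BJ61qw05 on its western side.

BJ61pw95

Longitude extended square 0; −1 → -1, wraps to 9, carry into subsquare.
Longitude subsquare q = 16; −1 → 15 = p.
The latitude characters are unchanged.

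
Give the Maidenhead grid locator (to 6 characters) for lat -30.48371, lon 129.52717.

PF49sm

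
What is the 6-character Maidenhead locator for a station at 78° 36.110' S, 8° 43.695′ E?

Shift to the Maidenhead origin (180°W, 90°S): lon 188.7283, lat 11.3982.
Field (20°×10°, letters A–R): 188.7283/20 → 9 → J, 11.3982/10 → 1 → B; chars JB.
Square (2°×1°, digits 0–9): 8.7283/2 → 4, 1.3982/1 → 1; chars 41.
Subsquare (5′×2.5′, letters a–x): 0.7283/0.0833333 → 8 → i, 0.3982/0.0416667 → 9 → j; chars ij.

JB41ij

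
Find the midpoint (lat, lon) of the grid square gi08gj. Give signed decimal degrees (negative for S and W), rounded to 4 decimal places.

Field G=6, I=8: +6·20° lon, +8·10° lat → SW at lon -60°, lat -10°.
Square 0, 8: +0·2° lon, +8·1° lat → SW at lon -60°, lat -2°.
Subsquare g=6, j=9: +6·0.0833333° lon, +9·0.0416667° lat → SW at lon -59.5°, lat -1.625°.
Cell spans 0.0833333° lon × 0.0416667° lat. Centre is SW corner plus half of each.
latitude -1.6042, longitude -59.4583.

-1.6042, -59.4583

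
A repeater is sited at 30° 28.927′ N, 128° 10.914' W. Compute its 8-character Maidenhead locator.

CM50vl85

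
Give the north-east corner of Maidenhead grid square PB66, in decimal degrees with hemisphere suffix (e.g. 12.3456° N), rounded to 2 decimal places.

Field P=15, B=1: +15·20° lon, +1·10° lat → SW at lon 120°, lat -80°.
Square 6, 6: +6·2° lon, +6·1° lat → SW at lon 132°, lat -74°.
Cell spans 2° lon × 1° lat. NE corner is SW corner plus one full cell.
latitude 73.00° S, longitude 134.00° E.

73.00° S, 134.00° E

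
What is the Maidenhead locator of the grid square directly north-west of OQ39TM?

Longitude subsquare t = 19; −1 → 18 = s.
Latitude subsquare m = 12; +1 → 13 = n.

OQ39sn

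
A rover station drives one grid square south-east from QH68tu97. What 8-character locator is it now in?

Longitude extended square 9; +1 → 10, wraps to 0, carry into subsquare.
Longitude subsquare t = 19; +1 → 20 = u.
Latitude extended square 7; −1 → 6.

QH68uu06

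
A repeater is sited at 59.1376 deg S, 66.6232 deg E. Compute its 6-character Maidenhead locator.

MD30hu

Shift to the Maidenhead origin (180°W, 90°S): lon 246.6232, lat 30.8624.
Field: 246.6232/20 → 12 → M, 30.8624/10 → 3 → D; chars MD.
Square: 6.6232/2 → 3, 0.8624/1 → 0; chars 30.
Subsquare: 0.6232/0.0833333 → 7 → h, 0.8624/0.0416667 → 20 → u; chars hu.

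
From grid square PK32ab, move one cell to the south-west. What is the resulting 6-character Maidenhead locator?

PK22xa

Longitude subsquare a = 0; −1 → -1, wraps to 23 = x, carry into square.
Longitude square 3; −1 → 2.
Latitude subsquare b = 1; −1 → 0 = a.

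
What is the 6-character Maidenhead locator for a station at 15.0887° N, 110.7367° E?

Shift to the Maidenhead origin (180°W, 90°S): lon 290.7367, lat 105.0887.
Field (20°×10°, letters A–R): 290.7367/20 → 14 → O, 105.0887/10 → 10 → K; chars OK.
Square (2°×1°, digits 0–9): 10.7367/2 → 5, 5.0887/1 → 5; chars 55.
Subsquare (5′×2.5′, letters a–x): 0.7367/0.0833333 → 8 → i, 0.0887/0.0416667 → 2 → c; chars ic.

OK55ic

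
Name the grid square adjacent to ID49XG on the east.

ID59ag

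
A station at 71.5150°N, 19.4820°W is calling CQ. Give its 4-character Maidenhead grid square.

Shift to the Maidenhead origin (180°W, 90°S): lon 160.52, lat 161.51.
Field: lon ⌊160.52/20⌋ = 8 → I; lat ⌊161.51/10⌋ = 16 → Q.
Square: lon ⌊0.52/2⌋ = 0; lat ⌊1.51/1⌋ = 1.

IQ01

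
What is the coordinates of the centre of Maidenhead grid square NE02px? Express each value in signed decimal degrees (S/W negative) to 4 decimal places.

-47.0208, 81.2917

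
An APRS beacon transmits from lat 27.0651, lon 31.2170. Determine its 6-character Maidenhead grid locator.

KL57ob

Shift to the Maidenhead origin (180°W, 90°S): lon 211.2170, lat 117.0651.
Field: lon ⌊211.2170/20⌋ = 10 → K; lat ⌊117.0651/10⌋ = 11 → L.
Square: lon ⌊11.2170/2⌋ = 5; lat ⌊7.0651/1⌋ = 7.
Subsquare: lon ⌊1.2170/0.0833333⌋ = 14 → o; lat ⌊0.0651/0.0416667⌋ = 1 → b.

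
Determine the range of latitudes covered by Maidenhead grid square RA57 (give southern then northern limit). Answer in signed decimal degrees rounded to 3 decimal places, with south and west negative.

-83.000, -82.000

Field R=17, A=0: +17·20° lon, +0·10° lat → SW at lon 160°, lat -90°.
Square 5, 7: +5·2° lon, +7·1° lat → SW at lon 170°, lat -83°.
Cell spans 2° lon × 1° lat.
south -83.000, north -82.000.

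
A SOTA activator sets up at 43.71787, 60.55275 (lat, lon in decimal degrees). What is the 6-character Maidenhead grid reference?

MN03gr

Shift to the Maidenhead origin (180°W, 90°S): lon 240.5528, lat 133.7179.
Field (20°×10°, letters A–R): 240.5528/20 → 12 → M, 133.7179/10 → 13 → N; chars MN.
Square (2°×1°, digits 0–9): 0.5528/2 → 0, 3.7179/1 → 3; chars 03.
Subsquare (5′×2.5′, letters a–x): 0.5528/0.0833333 → 6 → g, 0.7179/0.0416667 → 17 → r; chars gr.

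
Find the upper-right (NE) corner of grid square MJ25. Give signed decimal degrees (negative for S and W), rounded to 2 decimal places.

6.00, 66.00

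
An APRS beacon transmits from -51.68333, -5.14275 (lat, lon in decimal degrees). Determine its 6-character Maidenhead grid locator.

ID78kh

Shift to the Maidenhead origin (180°W, 90°S): lon 174.8572, lat 38.3167.
Field (20°×10°, letters A–R): lon ⌊174.8572/20⌋ = 8 → I; lat ⌊38.3167/10⌋ = 3 → D.
Square (2°×1°, digits 0–9): lon ⌊14.8572/2⌋ = 7; lat ⌊8.3167/1⌋ = 8.
Subsquare (5′×2.5′, letters a–x): lon ⌊0.8572/0.0833333⌋ = 10 → k; lat ⌊0.3167/0.0416667⌋ = 7 → h.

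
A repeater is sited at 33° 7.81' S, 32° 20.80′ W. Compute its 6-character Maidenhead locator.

Offset from 180°W / 90°S: lon 147.6533°, lat 56.8698°.
Field: 147.6533/20 → 7 → H, 56.8698/10 → 5 → F; chars HF.
Square: 7.6533/2 → 3, 6.8698/1 → 6; chars 36.
Subsquare: 1.6533/0.0833333 → 19 → t, 0.8698/0.0416667 → 20 → u; chars tu.

HF36tu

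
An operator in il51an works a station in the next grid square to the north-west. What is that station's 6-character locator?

IL41xo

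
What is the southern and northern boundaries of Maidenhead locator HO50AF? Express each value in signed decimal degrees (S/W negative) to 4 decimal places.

50.2083, 50.2500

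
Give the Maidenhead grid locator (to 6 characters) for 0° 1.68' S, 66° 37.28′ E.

Shift to the Maidenhead origin (180°W, 90°S): lon 246.6213, lat 89.9720.
Field: 246.6213/20 → 12 → M, 89.9720/10 → 8 → I; chars MI.
Square: 6.6213/2 → 3, 9.9720/1 → 9; chars 39.
Subsquare: 0.6213/0.0833333 → 7 → h, 0.9720/0.0416667 → 23 → x; chars hx.

MI39hx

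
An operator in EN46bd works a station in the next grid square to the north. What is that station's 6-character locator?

Latitude subsquare d = 3; +1 → 4 = e.
The longitude characters are unchanged.

EN46be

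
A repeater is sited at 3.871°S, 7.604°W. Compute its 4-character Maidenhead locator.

Add 180° to longitude and 90° to latitude: 172.40, 86.13.
Field: lon ⌊172.40/20⌋ = 8 → I; lat ⌊86.13/10⌋ = 8 → I.
Square: lon ⌊12.40/2⌋ = 6; lat ⌊6.13/1⌋ = 6.

II66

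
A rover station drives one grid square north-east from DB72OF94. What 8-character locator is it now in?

Longitude extended square 9; +1 → 10, wraps to 0, carry into subsquare.
Longitude subsquare o = 14; +1 → 15 = p.
Latitude extended square 4; +1 → 5.

DB72pf05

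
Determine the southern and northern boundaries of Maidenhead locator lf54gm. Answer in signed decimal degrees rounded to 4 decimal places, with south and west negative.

Field L=11, F=5: +11·20° lon, +5·10° lat → SW at lon 40°, lat -40°.
Square 5, 4: +5·2° lon, +4·1° lat → SW at lon 50°, lat -36°.
Subsquare g=6, m=12: +6·0.0833333° lon, +12·0.0416667° lat → SW at lon 50.5°, lat -35.5°.
Cell spans 0.0833333° lon × 0.0416667° lat.
south -35.5000, north -35.4583.

-35.5000, -35.4583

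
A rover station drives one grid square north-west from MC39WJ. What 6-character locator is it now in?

Longitude subsquare w = 22; −1 → 21 = v.
Latitude subsquare j = 9; +1 → 10 = k.

MC39vk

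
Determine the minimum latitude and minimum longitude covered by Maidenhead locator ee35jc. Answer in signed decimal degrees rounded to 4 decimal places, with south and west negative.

-44.9167, -93.2500

Field E=4, E=4: +4·20° lon, +4·10° lat → SW at lon -100°, lat -50°.
Square 3, 5: +3·2° lon, +5·1° lat → SW at lon -94°, lat -45°.
Subsquare j=9, c=2: +9·0.0833333° lon, +2·0.0416667° lat → SW at lon -93.25°, lat -44.9167°.
latitude -44.9167, longitude -93.2500.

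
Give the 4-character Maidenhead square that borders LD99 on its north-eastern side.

ME00

Longitude square 9; +1 → 10, wraps to 0, carry into field.
Longitude field L = 11; +1 → 12 = M.
Latitude square 9; +1 → 10, wraps to 0, carry into field.
Latitude field D = 3; +1 → 4 = E.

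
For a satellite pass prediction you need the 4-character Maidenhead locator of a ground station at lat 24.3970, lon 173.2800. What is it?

Shift to the Maidenhead origin (180°W, 90°S): lon 353.28, lat 114.40.
Field (20°×10°, letters A–R): lon ⌊353.28/20⌋ = 17 → R; lat ⌊114.40/10⌋ = 11 → L.
Square (2°×1°, digits 0–9): lon ⌊13.28/2⌋ = 6; lat ⌊4.40/1⌋ = 4.

RL64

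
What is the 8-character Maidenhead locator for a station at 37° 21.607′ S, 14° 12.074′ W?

IF22vp53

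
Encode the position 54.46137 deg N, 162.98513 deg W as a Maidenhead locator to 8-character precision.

AO84ml10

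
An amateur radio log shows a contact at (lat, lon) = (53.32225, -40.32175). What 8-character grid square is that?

GO93uh17

Add 180° to longitude and 90° to latitude: 139.67825, 143.32225.
Field (20°×10°, letters A–R): 139.67825/20 → 6 → G, 143.32225/10 → 14 → O; chars GO.
Square (2°×1°, digits 0–9): 19.67825/2 → 9, 3.32225/1 → 3; chars 93.
Subsquare (5′×2.5′, letters a–x): 1.67825/0.0833333 → 20 → u, 0.32225/0.0416667 → 7 → h; chars uh.
Extended square (30″×15″, digits 0–9): 0.01158/0.00833333 → 1, 0.03058/0.00416667 → 7; chars 17.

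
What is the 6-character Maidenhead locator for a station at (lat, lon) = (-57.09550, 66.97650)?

MD32lv

Offset from 180°W / 90°S: lon 246.9765°, lat 32.9045°.
Field: 246.9765/20 → 12 → M, 32.9045/10 → 3 → D; chars MD.
Square: 6.9765/2 → 3, 2.9045/1 → 2; chars 32.
Subsquare: 0.9765/0.0833333 → 11 → l, 0.9045/0.0416667 → 21 → v; chars lv.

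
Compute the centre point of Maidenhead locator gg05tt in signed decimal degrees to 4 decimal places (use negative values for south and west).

Field G=6, G=6: +6·20° lon, +6·10° lat → SW at lon -60°, lat -30°.
Square 0, 5: +0·2° lon, +5·1° lat → SW at lon -60°, lat -25°.
Subsquare t=19, t=19: +19·0.0833333° lon, +19·0.0416667° lat → SW at lon -58.4167°, lat -24.2083°.
Cell spans 0.0833333° lon × 0.0416667° lat. Centre is SW corner plus half of each.
latitude -24.1875, longitude -58.3750.

-24.1875, -58.3750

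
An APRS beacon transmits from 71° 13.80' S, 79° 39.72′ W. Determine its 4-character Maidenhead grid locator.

Offset from 180°W / 90°S: lon 100.34°, lat 18.77°.
Field: lon ⌊100.34/20⌋ = 5 → F; lat ⌊18.77/10⌋ = 1 → B.
Square: lon ⌊0.34/2⌋ = 0; lat ⌊8.77/1⌋ = 8.

FB08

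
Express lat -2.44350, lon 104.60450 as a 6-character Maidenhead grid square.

Shift to the Maidenhead origin (180°W, 90°S): lon 284.6045, lat 87.5565.
Field (20°×10°, letters A–R): lon ⌊284.6045/20⌋ = 14 → O; lat ⌊87.5565/10⌋ = 8 → I.
Square (2°×1°, digits 0–9): lon ⌊4.6045/2⌋ = 2; lat ⌊7.5565/1⌋ = 7.
Subsquare (5′×2.5′, letters a–x): lon ⌊0.6045/0.0833333⌋ = 7 → h; lat ⌊0.5565/0.0416667⌋ = 13 → n.

OI27hn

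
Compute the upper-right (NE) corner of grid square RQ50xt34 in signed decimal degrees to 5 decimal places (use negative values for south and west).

Field R=17, Q=16: +17·20° lon, +16·10° lat → SW at lon 160°, lat 70°.
Square 5, 0: +5·2° lon, +0·1° lat → SW at lon 170°, lat 70°.
Subsquare x=23, t=19: +23·0.0833333° lon, +19·0.0416667° lat → SW at lon 171.917°, lat 70.7917°.
Extended square 3, 4: +3·0.00833333° lon, +4·0.00416667° lat → SW at lon 171.942°, lat 70.8083°.
Cell spans 0.00833333° lon × 0.00416667° lat. NE corner is SW corner plus one full cell.
latitude 70.81250, longitude 171.95000.

70.81250, 171.95000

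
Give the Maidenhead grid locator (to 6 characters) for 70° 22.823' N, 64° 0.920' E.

Add 180° to longitude and 90° to latitude: 244.0153, 160.3804.
Field: 244.0153/20 → 12 → M, 160.3804/10 → 16 → Q; chars MQ.
Square: 4.0153/2 → 2, 0.3804/1 → 0; chars 20.
Subsquare: 0.0153/0.0833333 → 0 → a, 0.3804/0.0416667 → 9 → j; chars aj.

MQ20aj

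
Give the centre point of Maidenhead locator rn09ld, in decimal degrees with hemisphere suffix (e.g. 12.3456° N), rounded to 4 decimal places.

49.1458° N, 160.9583° E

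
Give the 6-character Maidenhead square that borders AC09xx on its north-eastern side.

AD10aa

Longitude subsquare x = 23; +1 → 24, wraps to 0 = a, carry into square.
Longitude square 0; +1 → 1.
Latitude subsquare x = 23; +1 → 24, wraps to 0 = a, carry into square.
Latitude square 9; +1 → 10, wraps to 0, carry into field.
Latitude field C = 2; +1 → 3 = D.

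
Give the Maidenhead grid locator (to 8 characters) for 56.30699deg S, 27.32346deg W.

Offset from 180°W / 90°S: lon 152.67654°, lat 33.69301°.
Field: 152.67654/20 → 7 → H, 33.69301/10 → 3 → D; chars HD.
Square: 12.67654/2 → 6, 3.69301/1 → 3; chars 63.
Subsquare: 0.67654/0.0833333 → 8 → i, 0.69301/0.0416667 → 16 → q; chars iq.
Extended square: 0.00987/0.00833333 → 1, 0.02634/0.00416667 → 6; chars 16.

HD63iq16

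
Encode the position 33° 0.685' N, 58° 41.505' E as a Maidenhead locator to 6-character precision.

LM93ia

Shift to the Maidenhead origin (180°W, 90°S): lon 238.6918, lat 123.0114.
Field (20°×10°, letters A–R): 238.6918/20 → 11 → L, 123.0114/10 → 12 → M; chars LM.
Square (2°×1°, digits 0–9): 18.6918/2 → 9, 3.0114/1 → 3; chars 93.
Subsquare (5′×2.5′, letters a–x): 0.6918/0.0833333 → 8 → i, 0.0114/0.0416667 → 0 → a; chars ia.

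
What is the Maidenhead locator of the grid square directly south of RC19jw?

Latitude subsquare w = 22; −1 → 21 = v.
The longitude characters are unchanged.

RC19jv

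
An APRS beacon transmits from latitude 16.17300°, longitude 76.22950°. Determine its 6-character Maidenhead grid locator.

MK86ce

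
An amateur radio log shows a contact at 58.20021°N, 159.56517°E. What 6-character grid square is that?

QO98se

Add 180° to longitude and 90° to latitude: 339.5652, 148.2002.
Field: lon ⌊339.5652/20⌋ = 16 → Q; lat ⌊148.2002/10⌋ = 14 → O.
Square: lon ⌊19.5652/2⌋ = 9; lat ⌊8.2002/1⌋ = 8.
Subsquare: lon ⌊1.5652/0.0833333⌋ = 18 → s; lat ⌊0.2002/0.0416667⌋ = 4 → e.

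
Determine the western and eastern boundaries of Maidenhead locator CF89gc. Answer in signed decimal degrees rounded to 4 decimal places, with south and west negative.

-123.5000, -123.4167

Field C=2, F=5: +2·20° lon, +5·10° lat → SW at lon -140°, lat -40°.
Square 8, 9: +8·2° lon, +9·1° lat → SW at lon -124°, lat -31°.
Subsquare g=6, c=2: +6·0.0833333° lon, +2·0.0416667° lat → SW at lon -123.5°, lat -30.9167°.
Cell spans 0.0833333° lon × 0.0416667° lat.
west -123.5000, east -123.4167.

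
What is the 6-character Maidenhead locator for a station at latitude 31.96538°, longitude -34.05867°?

HM21xx

Add 180° to longitude and 90° to latitude: 145.9413, 121.9654.
Field (20°×10°, letters A–R): lon ⌊145.9413/20⌋ = 7 → H; lat ⌊121.9654/10⌋ = 12 → M.
Square (2°×1°, digits 0–9): lon ⌊5.9413/2⌋ = 2; lat ⌊1.9654/1⌋ = 1.
Subsquare (5′×2.5′, letters a–x): lon ⌊1.9413/0.0833333⌋ = 23 → x; lat ⌊0.9654/0.0416667⌋ = 23 → x.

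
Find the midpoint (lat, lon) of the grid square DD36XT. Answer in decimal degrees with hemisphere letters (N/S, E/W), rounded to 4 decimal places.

53.1875° S, 112.0417° W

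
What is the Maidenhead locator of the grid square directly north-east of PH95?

QH06

Longitude square 9; +1 → 10, wraps to 0, carry into field.
Longitude field P = 15; +1 → 16 = Q.
Latitude square 5; +1 → 6.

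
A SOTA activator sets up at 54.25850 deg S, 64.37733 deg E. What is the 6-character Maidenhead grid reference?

Offset from 180°W / 90°S: lon 244.3773°, lat 35.7415°.
Field: lon ⌊244.3773/20⌋ = 12 → M; lat ⌊35.7415/10⌋ = 3 → D.
Square: lon ⌊4.3773/2⌋ = 2; lat ⌊5.7415/1⌋ = 5.
Subsquare: lon ⌊0.3773/0.0833333⌋ = 4 → e; lat ⌊0.7415/0.0416667⌋ = 17 → r.

MD25er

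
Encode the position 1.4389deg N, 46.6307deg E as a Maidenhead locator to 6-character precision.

LJ31hk

Add 180° to longitude and 90° to latitude: 226.6307, 91.4389.
Field: lon ⌊226.6307/20⌋ = 11 → L; lat ⌊91.4389/10⌋ = 9 → J.
Square: lon ⌊6.6307/2⌋ = 3; lat ⌊1.4389/1⌋ = 1.
Subsquare: lon ⌊0.6307/0.0833333⌋ = 7 → h; lat ⌊0.4389/0.0416667⌋ = 10 → k.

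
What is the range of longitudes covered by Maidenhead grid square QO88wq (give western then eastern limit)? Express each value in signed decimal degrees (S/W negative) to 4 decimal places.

157.8333, 157.9167

Field Q=16, O=14: +16·20° lon, +14·10° lat → SW at lon 140°, lat 50°.
Square 8, 8: +8·2° lon, +8·1° lat → SW at lon 156°, lat 58°.
Subsquare w=22, q=16: +22·0.0833333° lon, +16·0.0416667° lat → SW at lon 157.833°, lat 58.6667°.
Cell spans 0.0833333° lon × 0.0416667° lat.
west 157.8333, east 157.9167.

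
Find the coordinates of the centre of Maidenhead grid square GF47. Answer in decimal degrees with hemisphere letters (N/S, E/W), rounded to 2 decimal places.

32.50° S, 51.00° W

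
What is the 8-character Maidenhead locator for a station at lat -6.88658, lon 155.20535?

QI73oc47

Add 180° to longitude and 90° to latitude: 335.20535, 83.11342.
Field (20°×10°, letters A–R): 335.20535/20 → 16 → Q, 83.11342/10 → 8 → I; chars QI.
Square (2°×1°, digits 0–9): 15.20535/2 → 7, 3.11342/1 → 3; chars 73.
Subsquare (5′×2.5′, letters a–x): 1.20535/0.0833333 → 14 → o, 0.11342/0.0416667 → 2 → c; chars oc.
Extended square (30″×15″, digits 0–9): 0.03868/0.00833333 → 4, 0.03009/0.00416667 → 7; chars 47.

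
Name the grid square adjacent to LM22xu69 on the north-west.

Longitude extended square 6; −1 → 5.
Latitude extended square 9; +1 → 10, wraps to 0, carry into subsquare.
Latitude subsquare u = 20; +1 → 21 = v.

LM22xv50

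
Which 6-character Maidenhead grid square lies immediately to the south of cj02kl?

Latitude subsquare l = 11; −1 → 10 = k.
The longitude characters are unchanged.

CJ02kk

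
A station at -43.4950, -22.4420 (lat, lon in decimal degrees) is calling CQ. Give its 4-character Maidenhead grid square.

HE86

Add 180° to longitude and 90° to latitude: 157.56, 46.51.
Field: 157.56/20 → 7 → H, 46.51/10 → 4 → E; chars HE.
Square: 17.56/2 → 8, 6.51/1 → 6; chars 86.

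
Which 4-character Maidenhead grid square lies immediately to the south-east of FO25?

FO34

Longitude square 2; +1 → 3.
Latitude square 5; −1 → 4.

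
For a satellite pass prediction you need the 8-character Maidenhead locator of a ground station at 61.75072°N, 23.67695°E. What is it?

KP11us10

Add 180° to longitude and 90° to latitude: 203.67695, 151.75072.
Field: lon ⌊203.67695/20⌋ = 10 → K; lat ⌊151.75072/10⌋ = 15 → P.
Square: lon ⌊3.67695/2⌋ = 1; lat ⌊1.75072/1⌋ = 1.
Subsquare: lon ⌊1.67695/0.0833333⌋ = 20 → u; lat ⌊0.75072/0.0416667⌋ = 18 → s.
Extended square: lon ⌊0.01028/0.00833333⌋ = 1; lat ⌊0.00072/0.00416667⌋ = 0.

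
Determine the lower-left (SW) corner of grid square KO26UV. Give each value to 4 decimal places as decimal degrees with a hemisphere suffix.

56.8750° N, 25.6667° E

Field K=10, O=14: +10·20° lon, +14·10° lat → SW at lon 20°, lat 50°.
Square 2, 6: +2·2° lon, +6·1° lat → SW at lon 24°, lat 56°.
Subsquare u=20, v=21: +20·0.0833333° lon, +21·0.0416667° lat → SW at lon 25.6667°, lat 56.875°.
latitude 56.8750° N, longitude 25.6667° E.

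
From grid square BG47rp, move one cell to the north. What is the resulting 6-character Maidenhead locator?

BG47rq

Latitude subsquare p = 15; +1 → 16 = q.
The longitude characters are unchanged.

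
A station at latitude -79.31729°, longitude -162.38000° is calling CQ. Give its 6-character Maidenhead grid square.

AB80tq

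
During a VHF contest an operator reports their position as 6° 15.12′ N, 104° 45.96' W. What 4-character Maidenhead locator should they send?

DJ76

Add 180° to longitude and 90° to latitude: 75.23, 96.25.
Field (20°×10°, letters A–R): lon ⌊75.23/20⌋ = 3 → D; lat ⌊96.25/10⌋ = 9 → J.
Square (2°×1°, digits 0–9): lon ⌊15.23/2⌋ = 7; lat ⌊6.25/1⌋ = 6.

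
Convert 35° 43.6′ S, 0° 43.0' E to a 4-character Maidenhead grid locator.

JF04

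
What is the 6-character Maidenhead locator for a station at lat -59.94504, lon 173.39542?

RD60qb

Add 180° to longitude and 90° to latitude: 353.3954, 30.0550.
Field: 353.3954/20 → 17 → R, 30.0550/10 → 3 → D; chars RD.
Square: 13.3954/2 → 6, 0.0550/1 → 0; chars 60.
Subsquare: 1.3954/0.0833333 → 16 → q, 0.0550/0.0416667 → 1 → b; chars qb.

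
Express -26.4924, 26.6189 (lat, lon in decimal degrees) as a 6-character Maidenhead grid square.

Add 180° to longitude and 90° to latitude: 206.6189, 63.5076.
Field (20°×10°, letters A–R): lon ⌊206.6189/20⌋ = 10 → K; lat ⌊63.5076/10⌋ = 6 → G.
Square (2°×1°, digits 0–9): lon ⌊6.6189/2⌋ = 3; lat ⌊3.5076/1⌋ = 3.
Subsquare (5′×2.5′, letters a–x): lon ⌊0.6189/0.0833333⌋ = 7 → h; lat ⌊0.5076/0.0416667⌋ = 12 → m.

KG33hm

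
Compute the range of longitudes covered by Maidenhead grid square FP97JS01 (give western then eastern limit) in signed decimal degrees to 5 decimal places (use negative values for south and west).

Field F=5, P=15: +5·20° lon, +15·10° lat → SW at lon -80°, lat 60°.
Square 9, 7: +9·2° lon, +7·1° lat → SW at lon -62°, lat 67°.
Subsquare j=9, s=18: +9·0.0833333° lon, +18·0.0416667° lat → SW at lon -61.25°, lat 67.75°.
Extended square 0, 1: +0·0.00833333° lon, +1·0.00416667° lat → SW at lon -61.25°, lat 67.7542°.
Cell spans 0.00833333° lon × 0.00416667° lat.
west -61.25000, east -61.24167.

-61.25000, -61.24167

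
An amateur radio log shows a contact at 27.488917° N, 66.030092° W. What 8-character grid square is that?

FL67xl67

Add 180° to longitude and 90° to latitude: 113.96991, 117.48892.
Field: 113.96991/20 → 5 → F, 117.48892/10 → 11 → L; chars FL.
Square: 13.96991/2 → 6, 7.48892/1 → 7; chars 67.
Subsquare: 1.96991/0.0833333 → 23 → x, 0.48892/0.0416667 → 11 → l; chars xl.
Extended square: 0.05324/0.00833333 → 6, 0.03058/0.00416667 → 7; chars 67.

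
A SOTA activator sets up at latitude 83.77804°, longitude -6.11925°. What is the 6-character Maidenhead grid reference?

Offset from 180°W / 90°S: lon 173.8808°, lat 173.7780°.
Field: lon ⌊173.8808/20⌋ = 8 → I; lat ⌊173.7780/10⌋ = 17 → R.
Square: lon ⌊13.8808/2⌋ = 6; lat ⌊3.7780/1⌋ = 3.
Subsquare: lon ⌊1.8808/0.0833333⌋ = 22 → w; lat ⌊0.7780/0.0416667⌋ = 18 → s.

IR63ws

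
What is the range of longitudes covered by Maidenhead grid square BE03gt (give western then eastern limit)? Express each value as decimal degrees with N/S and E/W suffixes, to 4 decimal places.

Field B=1, E=4: +1·20° lon, +4·10° lat → SW at lon -160°, lat -50°.
Square 0, 3: +0·2° lon, +3·1° lat → SW at lon -160°, lat -47°.
Subsquare g=6, t=19: +6·0.0833333° lon, +19·0.0416667° lat → SW at lon -159.5°, lat -46.2083°.
Cell spans 0.0833333° lon × 0.0416667° lat.
west 159.5000° W, east 159.4167° W.

159.5000° W, 159.4167° W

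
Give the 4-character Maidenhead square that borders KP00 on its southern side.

KO09

Latitude square 0; −1 → -1, wraps to 9, carry into field.
Latitude field P = 15; −1 → 14 = O.
The longitude characters are unchanged.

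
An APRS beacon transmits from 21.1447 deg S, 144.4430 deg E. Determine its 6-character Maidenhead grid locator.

Add 180° to longitude and 90° to latitude: 324.4430, 68.8553.
Field: 324.4430/20 → 16 → Q, 68.8553/10 → 6 → G; chars QG.
Square: 4.4430/2 → 2, 8.8553/1 → 8; chars 28.
Subsquare: 0.4430/0.0833333 → 5 → f, 0.8553/0.0416667 → 20 → u; chars fu.

QG28fu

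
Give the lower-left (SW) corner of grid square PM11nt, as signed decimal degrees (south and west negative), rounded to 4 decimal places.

Field P=15, M=12: +15·20° lon, +12·10° lat → SW at lon 120°, lat 30°.
Square 1, 1: +1·2° lon, +1·1° lat → SW at lon 122°, lat 31°.
Subsquare n=13, t=19: +13·0.0833333° lon, +19·0.0416667° lat → SW at lon 123.083°, lat 31.7917°.
latitude 31.7917, longitude 123.0833.

31.7917, 123.0833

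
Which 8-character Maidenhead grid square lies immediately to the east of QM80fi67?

QM80fi77

Longitude extended square 6; +1 → 7.
The latitude characters are unchanged.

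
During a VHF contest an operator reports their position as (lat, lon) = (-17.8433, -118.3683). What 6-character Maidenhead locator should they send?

DH02td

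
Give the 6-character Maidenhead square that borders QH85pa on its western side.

QH85oa

Longitude subsquare p = 15; −1 → 14 = o.
The latitude characters are unchanged.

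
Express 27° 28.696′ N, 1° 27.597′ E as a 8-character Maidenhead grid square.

JL07rl54

Add 180° to longitude and 90° to latitude: 181.45995, 117.47827.
Field (20°×10°, letters A–R): lon ⌊181.45995/20⌋ = 9 → J; lat ⌊117.47827/10⌋ = 11 → L.
Square (2°×1°, digits 0–9): lon ⌊1.45995/2⌋ = 0; lat ⌊7.47827/1⌋ = 7.
Subsquare (5′×2.5′, letters a–x): lon ⌊1.45995/0.0833333⌋ = 17 → r; lat ⌊0.47827/0.0416667⌋ = 11 → l.
Extended square (30″×15″, digits 0–9): lon ⌊0.04328/0.00833333⌋ = 5; lat ⌊0.01993/0.00416667⌋ = 4.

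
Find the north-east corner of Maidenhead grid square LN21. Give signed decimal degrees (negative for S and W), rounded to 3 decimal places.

Field L=11, N=13: +11·20° lon, +13·10° lat → SW at lon 40°, lat 40°.
Square 2, 1: +2·2° lon, +1·1° lat → SW at lon 44°, lat 41°.
Cell spans 2° lon × 1° lat. NE corner is SW corner plus one full cell.
latitude 42.000, longitude 46.000.

42.000, 46.000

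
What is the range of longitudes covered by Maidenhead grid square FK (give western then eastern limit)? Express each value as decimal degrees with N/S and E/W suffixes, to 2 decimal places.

Field F=5, K=10: +5·20° lon, +10·10° lat → SW at lon -80°, lat 10°.
Cell spans 20° lon × 10° lat.
west 80.00° W, east 60.00° W.

80.00° W, 60.00° W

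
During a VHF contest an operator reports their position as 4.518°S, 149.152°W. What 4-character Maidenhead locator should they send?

Shift to the Maidenhead origin (180°W, 90°S): lon 30.85, lat 85.48.
Field: 30.85/20 → 1 → B, 85.48/10 → 8 → I; chars BI.
Square: 10.85/2 → 5, 5.48/1 → 5; chars 55.

BI55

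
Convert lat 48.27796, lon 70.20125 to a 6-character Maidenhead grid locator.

MN58cg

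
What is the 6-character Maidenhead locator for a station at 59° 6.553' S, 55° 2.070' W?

GD20lv

Add 180° to longitude and 90° to latitude: 124.9655, 30.8908.
Field: 124.9655/20 → 6 → G, 30.8908/10 → 3 → D; chars GD.
Square: 4.9655/2 → 2, 0.8908/1 → 0; chars 20.
Subsquare: 0.9655/0.0833333 → 11 → l, 0.8908/0.0416667 → 21 → v; chars lv.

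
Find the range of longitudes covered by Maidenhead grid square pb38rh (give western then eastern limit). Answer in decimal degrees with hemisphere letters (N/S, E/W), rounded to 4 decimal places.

127.4167° E, 127.5000° E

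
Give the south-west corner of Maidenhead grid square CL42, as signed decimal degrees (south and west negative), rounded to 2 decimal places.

22.00, -132.00

Field C=2, L=11: +2·20° lon, +11·10° lat → SW at lon -140°, lat 20°.
Square 4, 2: +4·2° lon, +2·1° lat → SW at lon -132°, lat 22°.
latitude 22.00, longitude -132.00.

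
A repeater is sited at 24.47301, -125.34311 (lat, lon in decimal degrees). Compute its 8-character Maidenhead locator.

Offset from 180°W / 90°S: lon 54.65689°, lat 114.47301°.
Field: 54.65689/20 → 2 → C, 114.47301/10 → 11 → L; chars CL.
Square: 14.65689/2 → 7, 4.47301/1 → 4; chars 74.
Subsquare: 0.65689/0.0833333 → 7 → h, 0.47301/0.0416667 → 11 → l; chars hl.
Extended square: 0.07356/0.00833333 → 8, 0.01468/0.00416667 → 3; chars 83.

CL74hl83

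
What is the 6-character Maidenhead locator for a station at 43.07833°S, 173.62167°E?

RE66tw

Add 180° to longitude and 90° to latitude: 353.6217, 46.9217.
Field: lon ⌊353.6217/20⌋ = 17 → R; lat ⌊46.9217/10⌋ = 4 → E.
Square: lon ⌊13.6217/2⌋ = 6; lat ⌊6.9217/1⌋ = 6.
Subsquare: lon ⌊1.6217/0.0833333⌋ = 19 → t; lat ⌊0.9217/0.0416667⌋ = 22 → w.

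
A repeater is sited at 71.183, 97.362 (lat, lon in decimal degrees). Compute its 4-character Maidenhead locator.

NQ81

Shift to the Maidenhead origin (180°W, 90°S): lon 277.36, lat 161.18.
Field: 277.36/20 → 13 → N, 161.18/10 → 16 → Q; chars NQ.
Square: 17.36/2 → 8, 1.18/1 → 1; chars 81.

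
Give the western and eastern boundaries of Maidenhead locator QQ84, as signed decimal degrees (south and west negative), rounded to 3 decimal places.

Field Q=16, Q=16: +16·20° lon, +16·10° lat → SW at lon 140°, lat 70°.
Square 8, 4: +8·2° lon, +4·1° lat → SW at lon 156°, lat 74°.
Cell spans 2° lon × 1° lat.
west 156.000, east 158.000.

156.000, 158.000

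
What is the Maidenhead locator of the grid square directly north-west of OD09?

NE90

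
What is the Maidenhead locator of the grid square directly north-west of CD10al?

CD00xm

Longitude subsquare a = 0; −1 → -1, wraps to 23 = x, carry into square.
Longitude square 1; −1 → 0.
Latitude subsquare l = 11; +1 → 12 = m.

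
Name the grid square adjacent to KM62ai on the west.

Longitude subsquare a = 0; −1 → -1, wraps to 23 = x, carry into square.
Longitude square 6; −1 → 5.
The latitude characters are unchanged.

KM52xi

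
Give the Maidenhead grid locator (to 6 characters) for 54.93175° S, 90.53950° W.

ED45rb

Add 180° to longitude and 90° to latitude: 89.4605, 35.0682.
Field: lon ⌊89.4605/20⌋ = 4 → E; lat ⌊35.0682/10⌋ = 3 → D.
Square: lon ⌊9.4605/2⌋ = 4; lat ⌊5.0682/1⌋ = 5.
Subsquare: lon ⌊1.4605/0.0833333⌋ = 17 → r; lat ⌊0.0682/0.0416667⌋ = 1 → b.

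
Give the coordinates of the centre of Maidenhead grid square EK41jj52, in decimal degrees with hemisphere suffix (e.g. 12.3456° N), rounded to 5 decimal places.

11.38542° N, 91.20417° W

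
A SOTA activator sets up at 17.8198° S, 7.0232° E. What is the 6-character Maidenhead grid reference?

JH32me

Shift to the Maidenhead origin (180°W, 90°S): lon 187.0232, lat 72.1802.
Field: 187.0232/20 → 9 → J, 72.1802/10 → 7 → H; chars JH.
Square: 7.0232/2 → 3, 2.1802/1 → 2; chars 32.
Subsquare: 1.0232/0.0833333 → 12 → m, 0.1802/0.0416667 → 4 → e; chars me.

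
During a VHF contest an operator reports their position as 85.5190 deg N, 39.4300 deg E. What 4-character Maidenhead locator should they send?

Offset from 180°W / 90°S: lon 219.43°, lat 175.52°.
Field: 219.43/20 → 10 → K, 175.52/10 → 17 → R; chars KR.
Square: 19.43/2 → 9, 5.52/1 → 5; chars 95.

KR95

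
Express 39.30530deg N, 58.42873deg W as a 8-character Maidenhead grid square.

GM09sh83

Add 180° to longitude and 90° to latitude: 121.57127, 129.30530.
Field: lon ⌊121.57127/20⌋ = 6 → G; lat ⌊129.30530/10⌋ = 12 → M.
Square: lon ⌊1.57127/2⌋ = 0; lat ⌊9.30530/1⌋ = 9.
Subsquare: lon ⌊1.57127/0.0833333⌋ = 18 → s; lat ⌊0.30530/0.0416667⌋ = 7 → h.
Extended square: lon ⌊0.07127/0.00833333⌋ = 8; lat ⌊0.01363/0.00416667⌋ = 3.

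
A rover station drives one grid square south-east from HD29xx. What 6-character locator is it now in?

Longitude subsquare x = 23; +1 → 24, wraps to 0 = a, carry into square.
Longitude square 2; +1 → 3.
Latitude subsquare x = 23; −1 → 22 = w.

HD39aw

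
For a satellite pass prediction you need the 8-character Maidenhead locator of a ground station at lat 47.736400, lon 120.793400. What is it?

PN07jr56

Offset from 180°W / 90°S: lon 300.79340°, lat 137.73640°.
Field (20°×10°, letters A–R): lon ⌊300.79340/20⌋ = 15 → P; lat ⌊137.73640/10⌋ = 13 → N.
Square (2°×1°, digits 0–9): lon ⌊0.79340/2⌋ = 0; lat ⌊7.73640/1⌋ = 7.
Subsquare (5′×2.5′, letters a–x): lon ⌊0.79340/0.0833333⌋ = 9 → j; lat ⌊0.73640/0.0416667⌋ = 17 → r.
Extended square (30″×15″, digits 0–9): lon ⌊0.04340/0.00833333⌋ = 5; lat ⌊0.02807/0.00416667⌋ = 6.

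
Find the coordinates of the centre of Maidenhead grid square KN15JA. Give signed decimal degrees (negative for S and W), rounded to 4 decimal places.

Field K=10, N=13: +10·20° lon, +13·10° lat → SW at lon 20°, lat 40°.
Square 1, 5: +1·2° lon, +5·1° lat → SW at lon 22°, lat 45°.
Subsquare j=9, a=0: +9·0.0833333° lon, +0·0.0416667° lat → SW at lon 22.75°, lat 45°.
Cell spans 0.0833333° lon × 0.0416667° lat. Centre is SW corner plus half of each.
latitude 45.0208, longitude 22.7917.

45.0208, 22.7917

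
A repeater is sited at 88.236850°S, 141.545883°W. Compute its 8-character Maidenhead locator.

Shift to the Maidenhead origin (180°W, 90°S): lon 38.45412, lat 1.76315.
Field: lon ⌊38.45412/20⌋ = 1 → B; lat ⌊1.76315/10⌋ = 0 → A.
Square: lon ⌊18.45412/2⌋ = 9; lat ⌊1.76315/1⌋ = 1.
Subsquare: lon ⌊0.45412/0.0833333⌋ = 5 → f; lat ⌊0.76315/0.0416667⌋ = 18 → s.
Extended square: lon ⌊0.03745/0.00833333⌋ = 4; lat ⌊0.01315/0.00416667⌋ = 3.

BA91fs43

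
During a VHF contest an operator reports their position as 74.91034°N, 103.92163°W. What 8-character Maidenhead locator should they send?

DQ84av98

Offset from 180°W / 90°S: lon 76.07837°, lat 164.91034°.
Field (20°×10°, letters A–R): lon ⌊76.07837/20⌋ = 3 → D; lat ⌊164.91034/10⌋ = 16 → Q.
Square (2°×1°, digits 0–9): lon ⌊16.07837/2⌋ = 8; lat ⌊4.91034/1⌋ = 4.
Subsquare (5′×2.5′, letters a–x): lon ⌊0.07837/0.0833333⌋ = 0 → a; lat ⌊0.91034/0.0416667⌋ = 21 → v.
Extended square (30″×15″, digits 0–9): lon ⌊0.07837/0.00833333⌋ = 9; lat ⌊0.03534/0.00416667⌋ = 8.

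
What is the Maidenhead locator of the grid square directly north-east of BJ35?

Longitude square 3; +1 → 4.
Latitude square 5; +1 → 6.

BJ46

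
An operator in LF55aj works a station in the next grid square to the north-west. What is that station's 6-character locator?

LF45xk

Longitude subsquare a = 0; −1 → -1, wraps to 23 = x, carry into square.
Longitude square 5; −1 → 4.
Latitude subsquare j = 9; +1 → 10 = k.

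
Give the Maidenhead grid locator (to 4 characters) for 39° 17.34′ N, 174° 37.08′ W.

Offset from 180°W / 90°S: lon 5.38°, lat 129.29°.
Field: 5.38/20 → 0 → A, 129.29/10 → 12 → M; chars AM.
Square: 5.38/2 → 2, 9.29/1 → 9; chars 29.

AM29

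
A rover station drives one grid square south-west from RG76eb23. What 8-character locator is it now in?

RG76eb12

Longitude extended square 2; −1 → 1.
Latitude extended square 3; −1 → 2.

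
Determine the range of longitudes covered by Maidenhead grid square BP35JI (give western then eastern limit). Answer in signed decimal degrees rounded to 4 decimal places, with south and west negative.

-153.2500, -153.1667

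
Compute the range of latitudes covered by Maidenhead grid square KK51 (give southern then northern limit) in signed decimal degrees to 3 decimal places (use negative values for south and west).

11.000, 12.000

Field K=10, K=10: +10·20° lon, +10·10° lat → SW at lon 20°, lat 10°.
Square 5, 1: +5·2° lon, +1·1° lat → SW at lon 30°, lat 11°.
Cell spans 2° lon × 1° lat.
south 11.000, north 12.000.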